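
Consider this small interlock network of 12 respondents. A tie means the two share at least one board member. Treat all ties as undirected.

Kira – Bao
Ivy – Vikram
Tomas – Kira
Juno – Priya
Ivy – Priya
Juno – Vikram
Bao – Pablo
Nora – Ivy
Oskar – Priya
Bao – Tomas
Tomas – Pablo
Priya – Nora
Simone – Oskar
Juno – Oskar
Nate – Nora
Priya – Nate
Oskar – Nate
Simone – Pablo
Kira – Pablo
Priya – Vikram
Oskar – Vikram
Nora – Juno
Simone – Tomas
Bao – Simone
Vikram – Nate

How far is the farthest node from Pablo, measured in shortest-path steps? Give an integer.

4

Distances from Pablo: Bao:1, Ivy:4, Juno:3, Kira:1, Nate:3, Nora:4, Oskar:2, Priya:3, Simone:1, Tomas:1, Vikram:3.
The largest is 4 (to Ivy and Nora), so the eccentricity of Pablo is 4.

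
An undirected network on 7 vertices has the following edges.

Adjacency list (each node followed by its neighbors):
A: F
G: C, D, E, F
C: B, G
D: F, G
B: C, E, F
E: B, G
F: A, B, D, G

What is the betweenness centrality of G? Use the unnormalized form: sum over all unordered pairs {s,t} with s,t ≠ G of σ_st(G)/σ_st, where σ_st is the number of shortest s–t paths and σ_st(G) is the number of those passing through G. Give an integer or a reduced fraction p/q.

Pairs whose geodesics pass through G — D–C: 1; D–E: 1; C–A: 1/2; C–E: 1/2; C–F: 1/2; A–E: 1/2; E–F: 1/2.
All other pairs contribute 0.
Summing the contributions gives betweenness(G) = 9/2.

9/2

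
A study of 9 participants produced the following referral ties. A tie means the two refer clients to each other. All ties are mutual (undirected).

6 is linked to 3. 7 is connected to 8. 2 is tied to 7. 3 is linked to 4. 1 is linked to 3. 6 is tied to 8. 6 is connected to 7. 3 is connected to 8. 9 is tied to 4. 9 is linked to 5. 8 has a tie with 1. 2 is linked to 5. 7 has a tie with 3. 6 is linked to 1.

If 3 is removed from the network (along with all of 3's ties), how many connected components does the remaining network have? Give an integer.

3's neighbors (1, 4, 6, 7, and 8) remain reachable from one another through other ties, so the rest of the network stays in one piece.

1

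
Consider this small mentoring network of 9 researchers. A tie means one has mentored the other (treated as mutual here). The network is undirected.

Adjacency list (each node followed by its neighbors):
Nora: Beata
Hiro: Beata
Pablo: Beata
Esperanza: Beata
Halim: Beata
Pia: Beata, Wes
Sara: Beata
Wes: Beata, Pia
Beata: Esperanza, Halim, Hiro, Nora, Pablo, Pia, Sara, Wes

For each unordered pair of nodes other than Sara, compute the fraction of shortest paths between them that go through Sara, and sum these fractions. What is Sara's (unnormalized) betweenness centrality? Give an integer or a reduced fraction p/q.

No shortest path between any pair of other nodes passes through Sara.
Summing the contributions gives betweenness(Sara) = 0.

0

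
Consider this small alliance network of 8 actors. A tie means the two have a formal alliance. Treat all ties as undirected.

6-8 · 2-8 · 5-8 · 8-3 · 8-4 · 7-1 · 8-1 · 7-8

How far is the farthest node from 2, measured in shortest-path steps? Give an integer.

2

Distances from 2: 1:2, 3:2, 4:2, 5:2, 6:2, 7:2, 8:1.
The largest is 2 (to 3, 5, 7, 4, 1, and 6), so the eccentricity of 2 is 2.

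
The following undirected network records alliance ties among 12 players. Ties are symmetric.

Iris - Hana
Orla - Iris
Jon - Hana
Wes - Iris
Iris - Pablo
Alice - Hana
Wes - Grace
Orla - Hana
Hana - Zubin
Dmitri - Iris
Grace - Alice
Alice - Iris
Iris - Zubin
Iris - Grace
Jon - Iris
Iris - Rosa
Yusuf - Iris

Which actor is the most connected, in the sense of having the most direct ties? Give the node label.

Degrees — Alice:3, Dmitri:1, Grace:3, Hana:5, Iris:11, Jon:2, Orla:2, Pablo:1, Rosa:1, Wes:2, Yusuf:1, Zubin:2.
The maximum is 11, attained only by Iris.

Iris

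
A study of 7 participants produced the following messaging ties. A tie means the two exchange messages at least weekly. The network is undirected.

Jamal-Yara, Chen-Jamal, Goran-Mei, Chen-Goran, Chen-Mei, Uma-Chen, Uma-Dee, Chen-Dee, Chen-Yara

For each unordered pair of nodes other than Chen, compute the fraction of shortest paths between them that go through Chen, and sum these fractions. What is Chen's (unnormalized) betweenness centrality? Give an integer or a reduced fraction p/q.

Pairs whose geodesics pass through Chen — Jamal–Uma: 1; Jamal–Goran: 1; Jamal–Dee: 1; Jamal–Mei: 1; Uma–Goran: 1; Uma–Mei: 1; Uma–Yara: 1; Goran–Dee: 1; Goran–Yara: 1; Dee–Mei: 1; Dee–Yara: 1; Mei–Yara: 1.
All other pairs contribute 0.
Summing the contributions gives betweenness(Chen) = 12.

12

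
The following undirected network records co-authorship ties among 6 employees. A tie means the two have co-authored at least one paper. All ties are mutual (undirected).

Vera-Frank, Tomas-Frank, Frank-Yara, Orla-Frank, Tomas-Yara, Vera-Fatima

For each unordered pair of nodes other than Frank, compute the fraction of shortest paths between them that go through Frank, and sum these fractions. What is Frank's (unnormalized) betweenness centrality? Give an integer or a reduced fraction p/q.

8

Pairs whose geodesics pass through Frank — Fatima–Tomas: 1; Fatima–Yara: 1; Fatima–Orla: 1; Tomas–Orla: 1; Tomas–Vera: 1; Yara–Orla: 1; Yara–Vera: 1; Orla–Vera: 1.
All other pairs contribute 0.
Summing the contributions gives betweenness(Frank) = 8.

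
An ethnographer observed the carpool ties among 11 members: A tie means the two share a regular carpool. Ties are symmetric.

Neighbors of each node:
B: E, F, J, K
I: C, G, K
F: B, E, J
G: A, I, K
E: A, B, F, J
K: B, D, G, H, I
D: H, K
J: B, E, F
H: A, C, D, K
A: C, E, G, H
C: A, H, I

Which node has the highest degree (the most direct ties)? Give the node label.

K

Degrees — A:4, B:4, C:3, D:2, E:4, F:3, G:3, H:4, I:3, J:3, K:5.
The maximum is 5, attained only by K.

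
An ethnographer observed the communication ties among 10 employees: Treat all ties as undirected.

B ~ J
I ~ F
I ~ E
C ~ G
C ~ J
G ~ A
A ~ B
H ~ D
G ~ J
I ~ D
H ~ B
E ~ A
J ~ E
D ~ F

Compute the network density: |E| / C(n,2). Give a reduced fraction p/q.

There are 14 edges and 10 nodes, so the maximum possible is C(10,2) = 45.
Density = 14/45.

14/45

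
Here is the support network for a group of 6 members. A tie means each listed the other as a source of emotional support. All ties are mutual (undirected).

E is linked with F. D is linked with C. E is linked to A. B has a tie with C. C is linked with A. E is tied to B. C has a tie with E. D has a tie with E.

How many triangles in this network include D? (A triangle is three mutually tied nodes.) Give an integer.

1

D's neighbors: C and E.
Neighbor pairs that are themselves tied: D–C–E. Each forms one triangle with D, for 1 in total.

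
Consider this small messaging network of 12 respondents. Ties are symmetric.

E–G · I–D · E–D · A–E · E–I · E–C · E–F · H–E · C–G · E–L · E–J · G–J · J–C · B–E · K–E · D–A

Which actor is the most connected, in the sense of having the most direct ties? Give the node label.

E

Degrees — A:2, B:1, C:3, D:3, E:11, F:1, G:3, H:1, I:2, J:3, K:1, L:1.
The maximum is 11, attained only by E.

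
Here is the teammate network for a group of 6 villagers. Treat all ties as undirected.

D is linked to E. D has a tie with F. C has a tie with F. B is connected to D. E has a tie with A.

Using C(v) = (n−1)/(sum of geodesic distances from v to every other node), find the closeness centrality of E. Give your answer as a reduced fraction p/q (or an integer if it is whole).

Distances from E: A:1, B:2, C:3, D:1, F:2. Sum = 9.
n = 6, so closeness = 5/9.

5/9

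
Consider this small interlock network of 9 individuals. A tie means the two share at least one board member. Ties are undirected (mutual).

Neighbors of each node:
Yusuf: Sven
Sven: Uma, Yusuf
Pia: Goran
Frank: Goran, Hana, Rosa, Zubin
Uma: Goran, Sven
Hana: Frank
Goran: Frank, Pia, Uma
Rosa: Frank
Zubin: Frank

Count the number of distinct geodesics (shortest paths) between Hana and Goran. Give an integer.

1

The shortest distance is 2, and the only length-2 path is Hana–Frank–Goran. So there is exactly 1 shortest path.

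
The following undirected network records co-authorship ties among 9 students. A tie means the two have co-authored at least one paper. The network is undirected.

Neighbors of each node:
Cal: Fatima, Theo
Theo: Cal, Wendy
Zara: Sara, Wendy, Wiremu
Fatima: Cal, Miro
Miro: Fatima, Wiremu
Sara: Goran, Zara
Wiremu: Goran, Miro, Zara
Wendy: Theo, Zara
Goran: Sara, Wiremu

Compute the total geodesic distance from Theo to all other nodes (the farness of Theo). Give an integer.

19

Distances from Theo: Cal:1, Fatima:2, Goran:4, Miro:3, Sara:3, Wendy:1, Wiremu:3, Zara:2.
Sum = 1 + 2 + 4 + 3 + 3 + 1 + 3 + 2 = 19.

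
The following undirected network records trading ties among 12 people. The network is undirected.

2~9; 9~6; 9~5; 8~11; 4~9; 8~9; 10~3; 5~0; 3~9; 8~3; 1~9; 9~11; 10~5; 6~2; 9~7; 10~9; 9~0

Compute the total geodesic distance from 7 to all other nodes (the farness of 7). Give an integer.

21

Distances from 7: 0:2, 1:2, 2:2, 3:2, 4:2, 5:2, 6:2, 8:2, 9:1, 10:2, 11:2.
Sum = 2 + 2 + 2 + 2 + 2 + 2 + 2 + 2 + 1 + 2 + 2 = 21.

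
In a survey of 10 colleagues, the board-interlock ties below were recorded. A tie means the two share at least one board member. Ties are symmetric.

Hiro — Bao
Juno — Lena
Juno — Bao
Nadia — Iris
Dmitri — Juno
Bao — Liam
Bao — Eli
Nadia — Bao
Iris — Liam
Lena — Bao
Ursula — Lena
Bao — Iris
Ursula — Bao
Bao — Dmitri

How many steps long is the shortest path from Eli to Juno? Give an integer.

One shortest route is Eli – Bao – Juno, which uses 2 edges, and Eli and Juno are not directly tied, so nothing shorter exists. So d(Eli,Juno) = 2.

2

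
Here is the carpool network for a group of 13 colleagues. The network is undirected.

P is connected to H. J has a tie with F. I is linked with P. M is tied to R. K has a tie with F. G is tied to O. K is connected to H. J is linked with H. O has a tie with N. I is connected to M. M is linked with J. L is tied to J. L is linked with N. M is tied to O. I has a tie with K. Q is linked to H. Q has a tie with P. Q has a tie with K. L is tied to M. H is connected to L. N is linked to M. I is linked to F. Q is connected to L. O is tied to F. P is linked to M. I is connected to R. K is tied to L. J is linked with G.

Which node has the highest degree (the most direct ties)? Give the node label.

Degrees — F:4, G:2, H:5, I:5, J:5, K:5, L:6, M:7, N:3, O:4, P:4, Q:4, R:2.
The maximum is 7, attained only by M.

M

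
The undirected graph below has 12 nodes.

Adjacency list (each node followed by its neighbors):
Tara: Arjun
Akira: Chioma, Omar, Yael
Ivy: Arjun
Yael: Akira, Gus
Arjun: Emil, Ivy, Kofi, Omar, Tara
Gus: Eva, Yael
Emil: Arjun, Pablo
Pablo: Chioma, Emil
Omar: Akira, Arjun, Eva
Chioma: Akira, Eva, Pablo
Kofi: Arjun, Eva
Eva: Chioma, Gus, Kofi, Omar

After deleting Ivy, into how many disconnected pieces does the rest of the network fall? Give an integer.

Ivy's neighbors (Arjun) remain reachable from one another through other ties, so the rest of the network stays in one piece.

1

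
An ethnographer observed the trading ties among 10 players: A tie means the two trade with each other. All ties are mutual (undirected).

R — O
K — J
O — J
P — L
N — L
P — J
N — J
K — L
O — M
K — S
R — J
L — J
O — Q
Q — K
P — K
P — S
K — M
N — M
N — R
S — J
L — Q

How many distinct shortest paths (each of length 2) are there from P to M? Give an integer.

The shortest distance is 2, and the only length-2 path is P–K–M. So there is exactly 1 shortest path.

1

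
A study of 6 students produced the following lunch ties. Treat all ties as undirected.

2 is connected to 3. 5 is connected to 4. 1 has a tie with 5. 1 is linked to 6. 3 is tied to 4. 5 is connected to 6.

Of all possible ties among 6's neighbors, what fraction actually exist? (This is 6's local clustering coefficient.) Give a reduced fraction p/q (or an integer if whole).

6's neighbors: 1 and 5 (k = 2).
Possible neighbor pairs: C(2,2) = 1. Edges among them: 1–5 → e = 1.
Clustering(6) = 1/1.

1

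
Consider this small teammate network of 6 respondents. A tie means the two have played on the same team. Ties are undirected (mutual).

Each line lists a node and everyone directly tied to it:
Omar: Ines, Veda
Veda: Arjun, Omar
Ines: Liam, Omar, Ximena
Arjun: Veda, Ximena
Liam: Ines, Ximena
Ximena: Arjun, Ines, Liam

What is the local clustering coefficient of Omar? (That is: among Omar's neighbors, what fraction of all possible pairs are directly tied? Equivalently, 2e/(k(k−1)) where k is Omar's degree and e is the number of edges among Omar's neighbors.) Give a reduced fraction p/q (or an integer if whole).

0

Omar's neighbors: Ines and Veda (k = 2).
Possible neighbor pairs: C(2,2) = 1. Edges among them: none → e = 0.
Clustering(Omar) = 0/1.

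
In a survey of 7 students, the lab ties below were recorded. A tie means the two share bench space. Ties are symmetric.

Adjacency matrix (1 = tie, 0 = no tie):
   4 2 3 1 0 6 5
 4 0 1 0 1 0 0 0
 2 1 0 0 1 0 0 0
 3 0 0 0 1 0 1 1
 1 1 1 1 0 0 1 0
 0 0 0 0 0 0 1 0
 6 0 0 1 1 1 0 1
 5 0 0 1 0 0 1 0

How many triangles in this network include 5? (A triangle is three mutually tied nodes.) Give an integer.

1

5's neighbors: 3 and 6.
Neighbor pairs that are themselves tied: 5–3–6. Each forms one triangle with 5, for 1 in total.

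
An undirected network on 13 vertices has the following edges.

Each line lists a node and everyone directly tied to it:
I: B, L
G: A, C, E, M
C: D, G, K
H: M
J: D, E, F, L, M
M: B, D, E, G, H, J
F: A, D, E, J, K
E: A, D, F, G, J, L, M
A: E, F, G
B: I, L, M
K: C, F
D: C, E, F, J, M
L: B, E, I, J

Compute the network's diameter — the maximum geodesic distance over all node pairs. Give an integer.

4

Eccentricity of each node (its greatest distance to any other): A:3, B:4, C:4, D:3, E:2, F:3, G:3, H:4, I:4, J:2, K:4, L:3, M:3.
The maximum eccentricity is 4, realized for instance by the pair B–K via B – M – D – F – K. So the diameter is 4.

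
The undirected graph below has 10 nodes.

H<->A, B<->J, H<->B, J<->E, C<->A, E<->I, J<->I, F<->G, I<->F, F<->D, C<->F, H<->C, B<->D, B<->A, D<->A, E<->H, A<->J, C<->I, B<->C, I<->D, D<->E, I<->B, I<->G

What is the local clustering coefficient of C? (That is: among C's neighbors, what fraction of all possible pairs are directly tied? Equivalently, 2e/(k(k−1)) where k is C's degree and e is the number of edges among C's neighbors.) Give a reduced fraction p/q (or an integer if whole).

1/2

C's neighbors: A, B, F, H, and I (k = 5).
Possible neighbor pairs: C(5,2) = 10. Edges among them: A–B, A–H, B–H, B–I, F–I → e = 5.
Clustering(C) = 5/10 = 1/2.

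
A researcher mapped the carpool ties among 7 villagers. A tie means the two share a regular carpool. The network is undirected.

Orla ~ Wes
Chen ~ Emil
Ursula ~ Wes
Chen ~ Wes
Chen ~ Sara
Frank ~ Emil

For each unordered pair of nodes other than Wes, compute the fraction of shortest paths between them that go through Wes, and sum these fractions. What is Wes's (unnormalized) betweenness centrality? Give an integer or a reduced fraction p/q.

Pairs whose geodesics pass through Wes — Chen–Ursula: 1; Chen–Orla: 1; Ursula–Emil: 1; Ursula–Frank: 1; Ursula–Sara: 1; Ursula–Orla: 1; Emil–Orla: 1; Frank–Orla: 1; Sara–Orla: 1.
All other pairs contribute 0.
Summing the contributions gives betweenness(Wes) = 9.

9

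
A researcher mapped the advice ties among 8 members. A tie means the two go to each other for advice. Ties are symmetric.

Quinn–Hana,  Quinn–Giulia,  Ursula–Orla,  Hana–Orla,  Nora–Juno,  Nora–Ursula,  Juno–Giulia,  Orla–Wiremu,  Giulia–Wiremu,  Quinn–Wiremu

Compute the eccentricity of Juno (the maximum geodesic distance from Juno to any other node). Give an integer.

Distances from Juno: Giulia:1, Hana:3, Nora:1, Orla:3, Quinn:2, Ursula:2, Wiremu:2.
The largest is 3 (to Orla and Hana), so the eccentricity of Juno is 3.

3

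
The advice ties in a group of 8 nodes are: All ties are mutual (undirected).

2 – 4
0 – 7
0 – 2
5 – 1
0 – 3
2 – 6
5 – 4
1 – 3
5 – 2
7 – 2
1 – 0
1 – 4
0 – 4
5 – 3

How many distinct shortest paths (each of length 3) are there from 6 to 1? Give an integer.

The shortest distance is 3. The length-3 paths are: 6–2–4–1; 6–2–0–1; 6–2–5–1.
That gives 3 distinct shortest paths.

3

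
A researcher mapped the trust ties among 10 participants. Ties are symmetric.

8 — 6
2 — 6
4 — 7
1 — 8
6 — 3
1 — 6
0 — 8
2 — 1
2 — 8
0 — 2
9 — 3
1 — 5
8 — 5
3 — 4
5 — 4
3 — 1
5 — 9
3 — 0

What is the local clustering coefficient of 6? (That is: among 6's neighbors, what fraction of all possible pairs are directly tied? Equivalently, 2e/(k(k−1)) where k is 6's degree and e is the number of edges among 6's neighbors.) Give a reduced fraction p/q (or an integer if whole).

6's neighbors: 1, 2, 3, and 8 (k = 4).
Possible neighbor pairs: C(4,2) = 6. Edges among them: 1–2, 1–3, 1–8, 2–8 → e = 4.
Clustering(6) = 4/6 = 2/3.

2/3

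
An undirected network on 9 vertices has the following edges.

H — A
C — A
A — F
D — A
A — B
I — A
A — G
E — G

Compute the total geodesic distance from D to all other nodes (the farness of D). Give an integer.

16

Distances from D: A:1, B:2, C:2, E:3, F:2, G:2, H:2, I:2.
Sum = 1 + 2 + 2 + 3 + 2 + 2 + 2 + 2 = 16.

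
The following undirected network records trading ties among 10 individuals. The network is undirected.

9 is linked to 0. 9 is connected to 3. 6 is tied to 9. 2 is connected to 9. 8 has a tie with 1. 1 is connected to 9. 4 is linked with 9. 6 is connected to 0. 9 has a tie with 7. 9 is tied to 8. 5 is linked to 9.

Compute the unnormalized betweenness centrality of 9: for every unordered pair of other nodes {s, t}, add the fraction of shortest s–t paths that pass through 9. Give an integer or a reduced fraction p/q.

34

Pairs whose geodesics pass through 9 — 2–8: 1; 2–7: 1; 2–5: 1; 2–0: 1; 2–3: 1; 2–6: 1; 2–4: 1; 2–1: 1; 8–7: 1; 8–5: 1; 8–0: 1; 8–3: 1; 8–6: 1; 8–4: 1 … (+20 more pairs).
All other pairs contribute 0.
Summing the contributions gives betweenness(9) = 34.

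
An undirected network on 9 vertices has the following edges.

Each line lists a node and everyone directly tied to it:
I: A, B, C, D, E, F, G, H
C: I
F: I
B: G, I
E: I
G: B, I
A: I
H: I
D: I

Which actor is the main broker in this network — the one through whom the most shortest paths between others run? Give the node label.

I

Unnormalized betweenness of each node: A:0, B:0, C:0, D:0, E:0, F:0, G:0, H:0, I:27.
I has the largest value, 27, making it the main broker — the node through which the most shortest paths run.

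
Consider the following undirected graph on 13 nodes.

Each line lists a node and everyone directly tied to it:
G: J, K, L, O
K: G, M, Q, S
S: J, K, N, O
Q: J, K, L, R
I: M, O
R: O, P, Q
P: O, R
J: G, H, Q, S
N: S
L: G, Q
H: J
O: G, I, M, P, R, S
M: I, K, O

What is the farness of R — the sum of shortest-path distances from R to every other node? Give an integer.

Distances from R: G:2, H:3, I:2, J:2, K:2, L:2, M:2, N:3, O:1, P:1, Q:1, S:2.
Sum = 2 + 3 + 2 + 2 + 2 + 2 + 2 + 3 + 1 + 1 + 1 + 2 = 23.

23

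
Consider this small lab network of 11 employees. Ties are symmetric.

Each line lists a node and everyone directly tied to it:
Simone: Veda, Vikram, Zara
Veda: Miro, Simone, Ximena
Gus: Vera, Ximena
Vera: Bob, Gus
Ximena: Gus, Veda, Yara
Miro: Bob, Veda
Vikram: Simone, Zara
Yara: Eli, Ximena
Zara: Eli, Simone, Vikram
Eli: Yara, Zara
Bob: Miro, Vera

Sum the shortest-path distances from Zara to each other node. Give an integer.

Distances from Zara: Bob:4, Eli:1, Gus:4, Miro:3, Simone:1, Veda:2, Vera:5, Vikram:1, Ximena:3, Yara:2.
Sum = 4 + 1 + 4 + 3 + 1 + 2 + 5 + 1 + 3 + 2 = 26.

26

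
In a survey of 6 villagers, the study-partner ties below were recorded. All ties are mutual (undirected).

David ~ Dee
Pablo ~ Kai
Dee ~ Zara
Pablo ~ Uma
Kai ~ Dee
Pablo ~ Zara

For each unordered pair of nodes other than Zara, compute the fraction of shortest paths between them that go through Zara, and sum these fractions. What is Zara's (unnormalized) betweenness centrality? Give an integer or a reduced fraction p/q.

2

Pairs whose geodesics pass through Zara — Dee–Pablo: 1/2; Dee–Uma: 1/2; David–Pablo: 1/2; David–Uma: 1/2.
All other pairs contribute 0.
Summing the contributions gives betweenness(Zara) = 2.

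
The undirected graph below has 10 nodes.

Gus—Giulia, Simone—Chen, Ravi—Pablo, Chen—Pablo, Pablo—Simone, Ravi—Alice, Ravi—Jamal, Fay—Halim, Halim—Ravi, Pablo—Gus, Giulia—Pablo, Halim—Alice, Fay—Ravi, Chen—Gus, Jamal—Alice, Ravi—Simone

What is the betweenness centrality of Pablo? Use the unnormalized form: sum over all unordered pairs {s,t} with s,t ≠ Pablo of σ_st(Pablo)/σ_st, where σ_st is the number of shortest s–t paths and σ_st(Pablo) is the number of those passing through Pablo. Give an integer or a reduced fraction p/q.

Pairs whose geodesics pass through Pablo — Chen–Giulia: 1/2; Chen–Halim: 1/2; Chen–Fay: 1/2; Chen–Ravi: 1/2; Chen–Alice: 1/2; Chen–Jamal: 1/2; Simone–Gus: 1/2; Simone–Giulia: 1; Gus–Halim: 1; Gus–Fay: 1; Gus–Ravi: 1; Gus–Alice: 1; Gus–Jamal: 1; Giulia–Halim: 1 … (+4 more pairs).
All other pairs contribute 0.
Summing the contributions gives betweenness(Pablo) = 29/2.

29/2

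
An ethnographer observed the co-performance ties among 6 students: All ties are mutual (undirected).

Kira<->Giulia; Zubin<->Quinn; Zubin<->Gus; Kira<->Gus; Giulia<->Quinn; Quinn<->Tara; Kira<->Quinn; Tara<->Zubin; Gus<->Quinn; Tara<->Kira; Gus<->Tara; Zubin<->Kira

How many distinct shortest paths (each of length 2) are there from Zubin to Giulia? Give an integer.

The shortest distance is 2. The length-2 paths are: Zubin–Quinn–Giulia; Zubin–Kira–Giulia.
That gives 2 distinct shortest paths.

2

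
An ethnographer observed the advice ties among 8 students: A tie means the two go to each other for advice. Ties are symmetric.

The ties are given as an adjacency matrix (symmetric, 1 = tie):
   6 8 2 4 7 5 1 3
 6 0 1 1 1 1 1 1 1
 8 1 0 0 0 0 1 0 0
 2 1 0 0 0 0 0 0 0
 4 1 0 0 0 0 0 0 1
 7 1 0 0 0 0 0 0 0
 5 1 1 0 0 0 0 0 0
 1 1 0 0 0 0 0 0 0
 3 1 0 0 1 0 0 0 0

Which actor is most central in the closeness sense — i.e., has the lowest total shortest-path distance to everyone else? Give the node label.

6

Farness (sum of distances to all others) for each node — 1:13, 2:13, 3:12, 4:12, 5:12, 6:7, 7:13, 8:12.
The smallest farness is 7, for 6, so 6 has the highest closeness.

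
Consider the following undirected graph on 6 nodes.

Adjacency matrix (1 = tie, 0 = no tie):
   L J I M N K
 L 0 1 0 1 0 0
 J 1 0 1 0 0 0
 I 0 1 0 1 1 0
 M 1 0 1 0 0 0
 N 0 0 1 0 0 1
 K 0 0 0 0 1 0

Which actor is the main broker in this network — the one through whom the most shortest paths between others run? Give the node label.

Unnormalized betweenness of each node: I:13/2, J:3/2, K:0, L:1/2, M:3/2, N:4.
I has the largest value, 13/2, making it the main broker — the node through which the most shortest paths run.

I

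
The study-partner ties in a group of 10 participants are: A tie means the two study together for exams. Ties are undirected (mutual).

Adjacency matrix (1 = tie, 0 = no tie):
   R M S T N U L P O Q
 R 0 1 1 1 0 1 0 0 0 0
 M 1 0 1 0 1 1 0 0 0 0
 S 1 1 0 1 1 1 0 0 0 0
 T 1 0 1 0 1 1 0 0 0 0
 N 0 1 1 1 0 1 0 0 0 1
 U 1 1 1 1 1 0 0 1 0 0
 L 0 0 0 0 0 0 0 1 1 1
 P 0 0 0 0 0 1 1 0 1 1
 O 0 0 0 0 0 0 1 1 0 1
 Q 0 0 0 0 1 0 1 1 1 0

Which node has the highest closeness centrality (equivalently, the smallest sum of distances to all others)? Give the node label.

U

Farness (sum of distances to all others) for each node — L:19, M:16, N:13, O:19, P:14, Q:15, R:17, S:15, T:16, U:12.
The smallest farness is 12, for U, so U has the highest closeness.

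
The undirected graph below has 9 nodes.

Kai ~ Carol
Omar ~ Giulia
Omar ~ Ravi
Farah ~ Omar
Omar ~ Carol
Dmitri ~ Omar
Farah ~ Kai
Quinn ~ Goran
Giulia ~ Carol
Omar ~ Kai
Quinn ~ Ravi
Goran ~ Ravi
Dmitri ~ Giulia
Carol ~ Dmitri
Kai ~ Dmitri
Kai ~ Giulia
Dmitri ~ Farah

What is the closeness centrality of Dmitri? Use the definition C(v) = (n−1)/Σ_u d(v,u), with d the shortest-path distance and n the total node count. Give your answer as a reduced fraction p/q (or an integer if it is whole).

8/13

Distances from Dmitri: Carol:1, Farah:1, Giulia:1, Goran:3, Kai:1, Omar:1, Quinn:3, Ravi:2. Sum = 13.
n = 9, so closeness = 8/13.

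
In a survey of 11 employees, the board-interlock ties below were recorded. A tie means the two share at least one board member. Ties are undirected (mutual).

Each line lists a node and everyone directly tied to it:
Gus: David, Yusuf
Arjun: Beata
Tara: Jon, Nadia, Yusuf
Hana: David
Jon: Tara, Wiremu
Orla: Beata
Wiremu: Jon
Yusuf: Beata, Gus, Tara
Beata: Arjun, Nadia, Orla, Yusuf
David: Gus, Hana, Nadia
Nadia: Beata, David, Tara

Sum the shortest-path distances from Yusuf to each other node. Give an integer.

19

Distances from Yusuf: Arjun:2, Beata:1, David:2, Gus:1, Hana:3, Jon:2, Nadia:2, Orla:2, Tara:1, Wiremu:3.
Sum = 2 + 1 + 2 + 1 + 3 + 2 + 2 + 2 + 1 + 3 = 19.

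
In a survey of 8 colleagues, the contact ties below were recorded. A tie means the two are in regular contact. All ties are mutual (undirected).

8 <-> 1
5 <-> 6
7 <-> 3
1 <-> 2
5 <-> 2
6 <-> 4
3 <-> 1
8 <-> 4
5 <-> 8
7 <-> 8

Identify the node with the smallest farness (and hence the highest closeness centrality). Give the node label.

8

Farness (sum of distances to all others) for each node — 1:12, 2:14, 3:16, 4:14, 5:12, 6:16, 7:14, 8:10.
The smallest farness is 10, for 8, so 8 has the highest closeness.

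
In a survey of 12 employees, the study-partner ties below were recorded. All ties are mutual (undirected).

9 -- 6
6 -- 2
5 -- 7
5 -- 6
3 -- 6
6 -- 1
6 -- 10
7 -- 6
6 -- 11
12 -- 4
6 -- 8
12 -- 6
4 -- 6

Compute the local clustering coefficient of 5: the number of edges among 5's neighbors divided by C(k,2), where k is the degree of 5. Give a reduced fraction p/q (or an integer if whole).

1

5's neighbors: 6 and 7 (k = 2).
Possible neighbor pairs: C(2,2) = 1. Edges among them: 6–7 → e = 1.
Clustering(5) = 1/1.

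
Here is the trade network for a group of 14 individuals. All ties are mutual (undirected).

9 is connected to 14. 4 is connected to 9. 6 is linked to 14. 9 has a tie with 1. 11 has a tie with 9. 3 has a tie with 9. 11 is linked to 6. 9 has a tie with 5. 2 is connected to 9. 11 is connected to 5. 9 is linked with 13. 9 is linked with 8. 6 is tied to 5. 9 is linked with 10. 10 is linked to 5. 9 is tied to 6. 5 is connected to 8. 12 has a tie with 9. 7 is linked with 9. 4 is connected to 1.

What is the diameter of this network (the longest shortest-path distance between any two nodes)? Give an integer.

2

Eccentricity of each node (its greatest distance to any other): 1:2, 2:2, 3:2, 4:2, 5:2, 6:2, 7:2, 8:2, 9:1, 10:2, 11:2, 12:2, 13:2, 14:2.
The maximum eccentricity is 2, realized for instance by the pair 12–7 via 12 – 9 – 7. So the diameter is 2.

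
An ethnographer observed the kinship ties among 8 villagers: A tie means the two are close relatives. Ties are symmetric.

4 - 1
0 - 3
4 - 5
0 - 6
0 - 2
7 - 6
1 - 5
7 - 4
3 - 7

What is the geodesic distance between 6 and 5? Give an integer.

One shortest route is 6 – 7 – 4 – 5, which uses 3 edges, and at distance 2 from 6 we only reach {2, 3, 4}, which does not include 5. So d(6,5) = 3.

3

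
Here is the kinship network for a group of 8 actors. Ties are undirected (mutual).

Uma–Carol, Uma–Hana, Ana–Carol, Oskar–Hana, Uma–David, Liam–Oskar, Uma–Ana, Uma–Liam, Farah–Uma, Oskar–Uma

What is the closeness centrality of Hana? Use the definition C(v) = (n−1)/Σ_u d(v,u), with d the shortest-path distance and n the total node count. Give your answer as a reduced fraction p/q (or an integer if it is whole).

7/12

Distances from Hana: Ana:2, Carol:2, David:2, Farah:2, Liam:2, Oskar:1, Uma:1. Sum = 12.
n = 8, so closeness = 7/12.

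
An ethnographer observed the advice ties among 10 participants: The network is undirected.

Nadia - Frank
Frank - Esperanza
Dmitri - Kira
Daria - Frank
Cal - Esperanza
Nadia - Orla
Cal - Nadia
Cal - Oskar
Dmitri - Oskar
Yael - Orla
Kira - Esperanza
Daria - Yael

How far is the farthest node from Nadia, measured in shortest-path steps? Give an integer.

3

Distances from Nadia: Cal:1, Daria:2, Dmitri:3, Esperanza:2, Frank:1, Kira:3, Orla:1, Oskar:2, Yael:2.
The largest is 3 (to Kira and Dmitri), so the eccentricity of Nadia is 3.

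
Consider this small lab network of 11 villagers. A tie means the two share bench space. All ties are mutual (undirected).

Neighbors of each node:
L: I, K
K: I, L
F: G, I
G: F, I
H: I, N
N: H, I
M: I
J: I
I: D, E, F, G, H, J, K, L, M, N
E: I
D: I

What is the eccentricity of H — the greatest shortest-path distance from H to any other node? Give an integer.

2

Distances from H: D:2, E:2, F:2, G:2, I:1, J:2, K:2, L:2, M:2, N:1.
The largest is 2 (to F, G, D, E, L, J, K, and M), so the eccentricity of H is 2.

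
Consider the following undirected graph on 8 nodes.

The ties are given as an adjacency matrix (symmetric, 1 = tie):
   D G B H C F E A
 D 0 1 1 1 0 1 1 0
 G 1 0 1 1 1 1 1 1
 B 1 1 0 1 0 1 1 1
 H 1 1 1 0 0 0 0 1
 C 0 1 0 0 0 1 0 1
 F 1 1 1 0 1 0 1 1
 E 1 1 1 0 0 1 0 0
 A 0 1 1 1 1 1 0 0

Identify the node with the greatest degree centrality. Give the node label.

G

Degrees — A:5, B:6, C:3, D:5, E:4, F:6, G:7, H:4.
The maximum is 7, attained only by G.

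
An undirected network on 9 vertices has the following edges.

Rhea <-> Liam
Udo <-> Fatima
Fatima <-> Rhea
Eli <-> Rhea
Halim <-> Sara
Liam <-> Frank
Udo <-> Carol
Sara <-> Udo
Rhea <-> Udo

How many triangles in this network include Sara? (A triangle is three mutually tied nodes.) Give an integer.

0

Sara's neighbors are Halim and Udo, but none of them are tied to each other, so no triangle contains Sara.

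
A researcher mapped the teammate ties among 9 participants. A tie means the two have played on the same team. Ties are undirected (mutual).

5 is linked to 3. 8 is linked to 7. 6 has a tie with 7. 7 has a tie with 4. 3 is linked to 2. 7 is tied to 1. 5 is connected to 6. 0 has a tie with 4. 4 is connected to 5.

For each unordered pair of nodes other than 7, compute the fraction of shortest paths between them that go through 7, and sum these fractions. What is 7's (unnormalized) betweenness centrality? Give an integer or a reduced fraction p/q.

14

Pairs whose geodesics pass through 7 — 2–1: 2/2; 2–8: 2/2; 1–3: 2/2; 1–4: 1; 1–6: 1; 1–5: 2/2; 1–0: 1; 1–8: 1; 3–8: 2/2; 4–6: 1/2; 4–8: 1; 6–0: 1/2; 6–8: 1; 5–8: 2/2 … (+1 more pairs).
All other pairs contribute 0.
Summing the contributions gives betweenness(7) = 14.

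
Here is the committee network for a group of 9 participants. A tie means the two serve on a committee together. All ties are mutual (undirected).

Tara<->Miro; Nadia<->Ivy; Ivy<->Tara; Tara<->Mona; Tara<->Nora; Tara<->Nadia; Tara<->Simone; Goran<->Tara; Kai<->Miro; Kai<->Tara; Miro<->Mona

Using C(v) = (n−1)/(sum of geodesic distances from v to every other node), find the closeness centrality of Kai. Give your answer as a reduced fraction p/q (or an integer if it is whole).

Distances from Kai: Goran:2, Ivy:2, Miro:1, Mona:2, Nadia:2, Nora:2, Simone:2, Tara:1. Sum = 14.
n = 9, so closeness = 8/14 = 4/7.

4/7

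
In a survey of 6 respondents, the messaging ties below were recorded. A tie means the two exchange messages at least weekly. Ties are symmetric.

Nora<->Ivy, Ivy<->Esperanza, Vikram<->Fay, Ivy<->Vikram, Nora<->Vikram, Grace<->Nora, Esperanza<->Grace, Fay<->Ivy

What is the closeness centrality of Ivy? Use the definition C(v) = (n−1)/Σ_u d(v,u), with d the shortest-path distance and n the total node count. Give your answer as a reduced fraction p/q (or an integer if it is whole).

5/6

Distances from Ivy: Esperanza:1, Fay:1, Grace:2, Nora:1, Vikram:1. Sum = 6.
n = 6, so closeness = 5/6.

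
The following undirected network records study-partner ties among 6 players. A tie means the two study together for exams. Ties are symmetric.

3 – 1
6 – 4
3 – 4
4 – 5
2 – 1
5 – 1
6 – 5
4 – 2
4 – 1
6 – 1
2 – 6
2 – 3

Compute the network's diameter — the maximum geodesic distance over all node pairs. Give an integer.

2

Eccentricity of each node (its greatest distance to any other): 1:1, 2:2, 3:2, 4:1, 5:2, 6:2.
The maximum eccentricity is 2, realized for instance by the pair 2–5 via 2 – 1 – 5. So the diameter is 2.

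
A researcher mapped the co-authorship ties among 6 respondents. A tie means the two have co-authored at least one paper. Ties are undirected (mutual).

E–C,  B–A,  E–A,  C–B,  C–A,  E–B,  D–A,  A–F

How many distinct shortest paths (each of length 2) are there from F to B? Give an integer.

The shortest distance is 2, and the only length-2 path is F–A–B. So there is exactly 1 shortest path.

1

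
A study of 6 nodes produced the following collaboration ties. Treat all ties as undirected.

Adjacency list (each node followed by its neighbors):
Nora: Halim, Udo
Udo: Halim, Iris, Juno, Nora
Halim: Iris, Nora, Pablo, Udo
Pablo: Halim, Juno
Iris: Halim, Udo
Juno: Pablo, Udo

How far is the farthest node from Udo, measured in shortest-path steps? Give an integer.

Distances from Udo: Halim:1, Iris:1, Juno:1, Nora:1, Pablo:2.
The largest is 2 (to Pablo), so the eccentricity of Udo is 2.

2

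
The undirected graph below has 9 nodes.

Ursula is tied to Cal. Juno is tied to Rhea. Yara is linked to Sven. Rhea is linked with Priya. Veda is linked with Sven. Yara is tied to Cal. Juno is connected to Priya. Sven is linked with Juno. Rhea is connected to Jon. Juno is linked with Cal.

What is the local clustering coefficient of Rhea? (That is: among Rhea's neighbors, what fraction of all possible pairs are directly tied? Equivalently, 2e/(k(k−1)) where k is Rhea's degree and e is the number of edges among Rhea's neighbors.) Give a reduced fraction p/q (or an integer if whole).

1/3

Rhea's neighbors: Jon, Juno, and Priya (k = 3).
Possible neighbor pairs: C(3,2) = 3. Edges among them: Juno–Priya → e = 1.
Clustering(Rhea) = 1/3.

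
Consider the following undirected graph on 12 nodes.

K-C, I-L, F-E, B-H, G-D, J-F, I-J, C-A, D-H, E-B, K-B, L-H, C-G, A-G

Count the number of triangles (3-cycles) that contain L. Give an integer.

0

L's neighbors are H and I, but none of them are tied to each other, so no triangle contains L.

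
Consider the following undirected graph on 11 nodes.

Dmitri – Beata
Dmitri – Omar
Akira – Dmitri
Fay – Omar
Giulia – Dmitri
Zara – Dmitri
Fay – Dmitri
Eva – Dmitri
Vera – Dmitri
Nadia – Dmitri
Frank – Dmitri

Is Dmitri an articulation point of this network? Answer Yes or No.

Removing Dmitri leaves {Akira} with no path to {Eva}, so the network splits into 9 components. Dmitri is a cut vertex.

Yes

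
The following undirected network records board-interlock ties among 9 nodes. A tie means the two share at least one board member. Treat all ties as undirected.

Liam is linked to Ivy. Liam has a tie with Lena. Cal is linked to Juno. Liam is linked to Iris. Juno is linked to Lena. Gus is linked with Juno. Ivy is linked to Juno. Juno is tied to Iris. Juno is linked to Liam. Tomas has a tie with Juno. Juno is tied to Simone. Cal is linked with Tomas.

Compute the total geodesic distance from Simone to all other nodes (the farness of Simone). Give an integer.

Distances from Simone: Cal:2, Gus:2, Iris:2, Ivy:2, Juno:1, Lena:2, Liam:2, Tomas:2.
Sum = 2 + 2 + 2 + 2 + 1 + 2 + 2 + 2 = 15.

15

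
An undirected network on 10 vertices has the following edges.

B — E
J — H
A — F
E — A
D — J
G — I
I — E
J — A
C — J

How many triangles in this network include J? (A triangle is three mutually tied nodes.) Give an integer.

J's neighbors are A, C, D, and H, but none of them are tied to each other, so no triangle contains J.

0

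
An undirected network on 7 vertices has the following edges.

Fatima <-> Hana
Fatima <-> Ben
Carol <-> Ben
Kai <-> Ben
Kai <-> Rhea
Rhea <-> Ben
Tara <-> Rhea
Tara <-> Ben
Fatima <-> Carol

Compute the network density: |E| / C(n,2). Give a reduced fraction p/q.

There are 9 edges and 7 nodes, so the maximum possible is C(7,2) = 21.
Density = 9/21 = 3/7.

3/7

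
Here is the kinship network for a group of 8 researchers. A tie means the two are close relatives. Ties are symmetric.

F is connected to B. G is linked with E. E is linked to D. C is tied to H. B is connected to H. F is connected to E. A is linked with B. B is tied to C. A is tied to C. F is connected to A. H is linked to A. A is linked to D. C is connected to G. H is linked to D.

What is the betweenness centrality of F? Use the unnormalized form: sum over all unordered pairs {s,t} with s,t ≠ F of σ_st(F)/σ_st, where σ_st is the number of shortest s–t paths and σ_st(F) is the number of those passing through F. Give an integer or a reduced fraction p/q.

3/2

Pairs whose geodesics pass through F — A–E: 1/2; B–E: 1.
All other pairs contribute 0.
Summing the contributions gives betweenness(F) = 3/2.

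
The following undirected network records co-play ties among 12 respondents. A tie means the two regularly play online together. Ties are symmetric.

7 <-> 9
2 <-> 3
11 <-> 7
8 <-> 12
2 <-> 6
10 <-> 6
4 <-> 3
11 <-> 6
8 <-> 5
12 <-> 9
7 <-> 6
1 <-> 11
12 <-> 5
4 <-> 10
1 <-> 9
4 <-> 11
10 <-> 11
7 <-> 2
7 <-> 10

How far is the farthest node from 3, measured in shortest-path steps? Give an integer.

Distances from 3: 1:3, 2:1, 4:1, 5:5, 6:2, 7:2, 8:5, 9:3, 10:2, 11:2, 12:4.
The largest is 5 (to 8 and 5), so the eccentricity of 3 is 5.

5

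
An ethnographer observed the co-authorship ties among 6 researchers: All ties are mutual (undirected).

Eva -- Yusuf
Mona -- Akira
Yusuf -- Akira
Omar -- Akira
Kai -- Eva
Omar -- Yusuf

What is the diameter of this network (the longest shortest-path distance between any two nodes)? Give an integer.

Eccentricity of each node (its greatest distance to any other): Akira:3, Eva:3, Kai:4, Mona:4, Omar:3, Yusuf:2.
The maximum eccentricity is 4, realized for instance by the pair Kai–Mona via Kai – Eva – Yusuf – Akira – Mona. So the diameter is 4.

4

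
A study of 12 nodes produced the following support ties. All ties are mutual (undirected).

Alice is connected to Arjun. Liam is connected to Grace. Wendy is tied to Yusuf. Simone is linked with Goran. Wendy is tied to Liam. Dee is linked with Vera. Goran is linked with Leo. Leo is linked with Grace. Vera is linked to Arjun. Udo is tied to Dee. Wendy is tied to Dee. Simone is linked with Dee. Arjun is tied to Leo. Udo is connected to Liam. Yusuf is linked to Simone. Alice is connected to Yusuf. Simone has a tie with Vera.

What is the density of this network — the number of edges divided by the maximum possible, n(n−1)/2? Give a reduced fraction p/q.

There are 17 edges and 12 nodes, so the maximum possible is C(12,2) = 66.
Density = 17/66.

17/66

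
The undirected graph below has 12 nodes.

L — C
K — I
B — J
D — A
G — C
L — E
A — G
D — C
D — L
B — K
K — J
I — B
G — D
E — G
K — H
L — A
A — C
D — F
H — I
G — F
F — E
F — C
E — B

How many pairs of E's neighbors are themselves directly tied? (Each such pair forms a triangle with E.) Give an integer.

E's neighbors: B, F, G, and L.
Neighbor pairs that are themselves tied: E–F–G. Each forms one triangle with E, for 1 in total.

1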